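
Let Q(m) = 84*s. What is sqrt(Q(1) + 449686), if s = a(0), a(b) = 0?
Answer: sqrt(449686) ≈ 670.59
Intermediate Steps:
s = 0
Q(m) = 0 (Q(m) = 84*0 = 0)
sqrt(Q(1) + 449686) = sqrt(0 + 449686) = sqrt(449686)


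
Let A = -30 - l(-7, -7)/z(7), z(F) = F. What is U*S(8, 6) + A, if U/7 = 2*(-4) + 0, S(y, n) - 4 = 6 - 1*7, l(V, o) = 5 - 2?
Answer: -1389/7 ≈ -198.43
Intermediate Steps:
l(V, o) = 3
S(y, n) = 3 (S(y, n) = 4 + (6 - 1*7) = 4 + (6 - 7) = 4 - 1 = 3)
U = -56 (U = 7*(2*(-4) + 0) = 7*(-8 + 0) = 7*(-8) = -56)
A = -213/7 (A = -30 - 3/7 = -213/7 ≈ -30.429)
U*S(8, 6) + A = -56*3 - 213/7 = -168 - 213/7 = -1389/7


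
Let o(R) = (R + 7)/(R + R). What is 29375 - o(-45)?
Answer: 1321856/45 ≈ 29375.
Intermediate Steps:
o(R) = (7 + R)/(2*R) (o(R) = (7 + R)/((2*R)) = (7 + R)*(1/(2*R)) = (7 + R)/(2*R))
29375 - o(-45) = 29375 - (7 - 45)/(2*(-45)) = 29375 - (-1)*(-38)/(2*45) = 29375 - 1*19/45 = 29375 - 19/45 = 1321856/45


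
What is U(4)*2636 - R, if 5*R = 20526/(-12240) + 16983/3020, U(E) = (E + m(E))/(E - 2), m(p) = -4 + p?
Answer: 1623743741/308040 ≈ 5271.2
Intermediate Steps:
U(E) = (-4 + 2*E)/(-2 + E) (U(E) = (E + (-4 + E))/(E - 2) = (-4 + 2*E)/(-2 + E))
R = 243139/308040 (R = (20526/(-12240) + 16983/3020)/5 = (20526*(-1/12240) + 16983*(1/3020))/5 = (-3421/2040 + 16983/3020)/5 = (1/5)*(243139/61608) = 243139/308040 ≈ 0.78931)
U(4)*2636 - R = 2*2636 - 1*243139/308040 = 5272 - 243139/308040 = 1623743741/308040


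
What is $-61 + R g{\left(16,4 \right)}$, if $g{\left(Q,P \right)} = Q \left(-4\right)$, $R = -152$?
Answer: $9667$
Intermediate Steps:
$g{\left(Q,P \right)} = - 4 Q$
$-61 + R g{\left(16,4 \right)} = -61 - 152 \left(\left(-4\right) 16\right) = -61 - -9728 = -61 + 9728 = 9667$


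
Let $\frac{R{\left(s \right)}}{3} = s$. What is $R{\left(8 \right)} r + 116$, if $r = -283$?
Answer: $-6676$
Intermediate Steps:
$R{\left(s \right)} = 3 s$
$R{\left(8 \right)} r + 116 = 3 \cdot 8 \left(-283\right) + 116 = 24 \left(-283\right) + 116 = -6792 + 116 = -6676$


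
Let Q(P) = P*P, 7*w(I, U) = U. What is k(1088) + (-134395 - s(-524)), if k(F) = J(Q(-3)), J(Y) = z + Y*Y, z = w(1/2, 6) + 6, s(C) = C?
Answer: -936482/7 ≈ -1.3378e+5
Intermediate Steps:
w(I, U) = U/7
z = 48/7 (z = (1/7)*6 + 6 = 6/7 + 6 = 48/7 ≈ 6.8571)
Q(P) = P**2
J(Y) = 48/7 + Y**2 (J(Y) = 48/7 + Y*Y = 48/7 + Y**2)
k(F) = 615/7 (k(F) = 48/7 + ((-3)**2)**2 = 48/7 + 9**2 = 48/7 + 81 = 615/7)
k(1088) + (-134395 - s(-524)) = 615/7 + (-134395 - 1*(-524)) = 615/7 + (-134395 + 524) = 615/7 - 133871 = -936482/7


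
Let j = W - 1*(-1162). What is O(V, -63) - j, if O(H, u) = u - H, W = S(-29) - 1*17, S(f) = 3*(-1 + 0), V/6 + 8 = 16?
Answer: -1253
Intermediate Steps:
V = 48 (V = -48 + 6*16 = -48 + 96 = 48)
S(f) = -3 (S(f) = 3*(-1) = -3)
W = -20 (W = -3 - 1*17 = -3 - 17 = -20)
j = 1142 (j = -20 - 1*(-1162) = -20 + 1162 = 1142)
O(V, -63) - j = (-63 - 1*48) - 1*1142 = (-63 - 48) - 1142 = -111 - 1142 = -1253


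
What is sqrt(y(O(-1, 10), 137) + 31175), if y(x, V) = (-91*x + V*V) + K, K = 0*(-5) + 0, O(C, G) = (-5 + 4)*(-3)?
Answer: 3*sqrt(5519) ≈ 222.87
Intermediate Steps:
O(C, G) = 3 (O(C, G) = -1*(-3) = 3)
K = 0 (K = 0 + 0 = 0)
y(x, V) = V**2 - 91*x (y(x, V) = (-91*x + V*V) + 0 = (-91*x + V**2) + 0 = (V**2 - 91*x) + 0 = V**2 - 91*x)
sqrt(y(O(-1, 10), 137) + 31175) = sqrt((137**2 - 91*3) + 31175) = sqrt((18769 - 273) + 31175) = sqrt(18496 + 31175) = sqrt(49671) = 3*sqrt(5519)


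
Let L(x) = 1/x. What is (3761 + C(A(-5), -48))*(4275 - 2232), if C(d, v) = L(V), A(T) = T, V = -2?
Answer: 15365403/2 ≈ 7.6827e+6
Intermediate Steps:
C(d, v) = -½ (C(d, v) = 1/(-2) = -½)
(3761 + C(A(-5), -48))*(4275 - 2232) = (3761 - ½)*(4275 - 2232) = (7521/2)*2043 = 15365403/2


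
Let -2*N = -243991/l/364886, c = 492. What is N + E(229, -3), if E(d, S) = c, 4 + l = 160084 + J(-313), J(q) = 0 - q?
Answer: 57588757878823/117050320396 ≈ 492.00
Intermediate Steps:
J(q) = -q
l = 160393 (l = -4 + (160084 - 1*(-313)) = -4 + (160084 + 313) = -4 + 160397 = 160393)
E(d, S) = 492
N = 243991/117050320396 (N = -(-243991/160393)/(2*364886) = -(-243991*1/160393)/(2*364886) = -(-243991)/(320786*364886) = -½*(-243991/58525160198) = 243991/117050320396 ≈ 2.0845e-6)
N + E(229, -3) = 243991/117050320396 + 492 = 57588757878823/117050320396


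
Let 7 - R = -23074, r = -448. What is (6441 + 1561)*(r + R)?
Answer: 181109266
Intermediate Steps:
R = 23081 (R = 7 - 1*(-23074) = 7 + 23074 = 23081)
(6441 + 1561)*(r + R) = (6441 + 1561)*(-448 + 23081) = 8002*22633 = 181109266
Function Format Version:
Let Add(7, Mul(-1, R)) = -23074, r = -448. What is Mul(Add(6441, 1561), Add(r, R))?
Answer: 181109266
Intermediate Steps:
R = 23081 (R = Add(7, Mul(-1, -23074)) = Add(7, 23074) = 23081)
Mul(Add(6441, 1561), Add(r, R)) = Mul(Add(6441, 1561), Add(-448, 23081)) = Mul(8002, 22633) = 181109266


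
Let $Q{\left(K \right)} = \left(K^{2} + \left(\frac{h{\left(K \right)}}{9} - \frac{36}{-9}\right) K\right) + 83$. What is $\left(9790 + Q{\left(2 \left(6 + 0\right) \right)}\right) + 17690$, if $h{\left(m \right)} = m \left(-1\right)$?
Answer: $27739$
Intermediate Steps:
$h{\left(m \right)} = - m$
$Q{\left(K \right)} = 83 + K^{2} + K \left(4 - \frac{K}{9}\right)$ ($Q{\left(K \right)} = \left(K^{2} + \left(\frac{\left(-1\right) K}{9} - \frac{36}{-9}\right) K\right) + 83 = \left(K^{2} + \left(- K \frac{1}{9} - -4\right) K\right) + 83 = \left(K^{2} + \left(- \frac{K}{9} + 4\right) K\right) + 83 = \left(K^{2} + \left(4 - \frac{K}{9}\right) K\right) + 83 = \left(K^{2} + K \left(4 - \frac{K}{9}\right)\right) + 83 = 83 + K^{2} + K \left(4 - \frac{K}{9}\right)$)
$\left(9790 + Q{\left(2 \left(6 + 0\right) \right)}\right) + 17690 = \left(9790 + \left(83 + 4 \cdot 2 \left(6 + 0\right) + \frac{8 \left(2 \left(6 + 0\right)\right)^{2}}{9}\right)\right) + 17690 = \left(9790 + \left(83 + 4 \cdot 2 \cdot 6 + \frac{8 \left(2 \cdot 6\right)^{2}}{9}\right)\right) + 17690 = \left(9790 + \left(83 + 4 \cdot 12 + \frac{8 \cdot 12^{2}}{9}\right)\right) + 17690 = \left(9790 + \left(83 + 48 + \frac{8}{9} \cdot 144\right)\right) + 17690 = \left(9790 + \left(83 + 48 + 128\right)\right) + 17690 = \left(9790 + 259\right) + 17690 = 10049 + 17690 = 27739$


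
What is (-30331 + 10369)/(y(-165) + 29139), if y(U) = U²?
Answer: -3327/9394 ≈ -0.35416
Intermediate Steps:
(-30331 + 10369)/(y(-165) + 29139) = (-30331 + 10369)/((-165)² + 29139) = -19962/(27225 + 29139) = -19962/56364 = -19962*1/56364 = -3327/9394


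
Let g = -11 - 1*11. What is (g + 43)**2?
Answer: 441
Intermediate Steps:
g = -22 (g = -11 - 11 = -22)
(g + 43)**2 = (-22 + 43)**2 = 21**2 = 441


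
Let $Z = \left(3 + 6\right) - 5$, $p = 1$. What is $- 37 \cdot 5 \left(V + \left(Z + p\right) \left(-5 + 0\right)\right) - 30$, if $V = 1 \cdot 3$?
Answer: $4040$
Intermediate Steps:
$V = 3$
$Z = 4$ ($Z = 9 - 5 = 4$)
$- 37 \cdot 5 \left(V + \left(Z + p\right) \left(-5 + 0\right)\right) - 30 = - 37 \cdot 5 \left(3 + \left(4 + 1\right) \left(-5 + 0\right)\right) - 30 = - 37 \cdot 5 \left(3 + 5 \left(-5\right)\right) - 30 = - 37 \cdot 5 \left(3 - 25\right) - 30 = - 37 \cdot 5 \left(-22\right) - 30 = \left(-37\right) \left(-110\right) - 30 = 4070 - 30 = 4040$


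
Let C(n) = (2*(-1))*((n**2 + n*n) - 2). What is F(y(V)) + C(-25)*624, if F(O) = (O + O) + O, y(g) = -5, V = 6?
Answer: -1557519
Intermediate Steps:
C(n) = 4 - 4*n**2 (C(n) = -2*((n**2 + n**2) - 2) = -2*(2*n**2 - 2) = -2*(-2 + 2*n**2) = 4 - 4*n**2)
F(O) = 3*O (F(O) = 2*O + O = 3*O)
F(y(V)) + C(-25)*624 = 3*(-5) + (4 - 4*(-25)**2)*624 = -15 + (4 - 4*625)*624 = -15 + (4 - 2500)*624 = -15 - 2496*624 = -15 - 1557504 = -1557519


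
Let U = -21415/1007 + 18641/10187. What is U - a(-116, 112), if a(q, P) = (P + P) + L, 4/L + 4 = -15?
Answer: -2495084690/10258309 ≈ -243.23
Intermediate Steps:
L = -4/19 (L = 4/(-4 - 15) = 4/(-19) = 4*(-1/19) = -4/19 ≈ -0.21053)
a(q, P) = -4/19 + 2*P (a(q, P) = (P + P) - 4/19 = 2*P - 4/19 = -4/19 + 2*P)
U = -199383118/10258309 (U = -21415*1/1007 + 18641*(1/10187) = -21415/1007 + 18641/10187 = -199383118/10258309 ≈ -19.436)
U - a(-116, 112) = -199383118/10258309 - (-4/19 + 2*112) = -199383118/10258309 - (-4/19 + 224) = -199383118/10258309 - 1*4252/19 = -199383118/10258309 - 4252/19 = -2495084690/10258309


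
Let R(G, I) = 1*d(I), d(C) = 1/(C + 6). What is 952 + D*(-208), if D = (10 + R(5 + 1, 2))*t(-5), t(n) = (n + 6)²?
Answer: -1154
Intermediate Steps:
d(C) = 1/(6 + C)
R(G, I) = 1/(6 + I)
t(n) = (6 + n)²
D = 81/8 (D = (10 + 1/(6 + 2))*(6 - 5)² = (10 + 1/8)*1² = (10 + ⅛)*1 = (81/8)*1 = 81/8 ≈ 10.125)
952 + D*(-208) = 952 + (81/8)*(-208) = 952 - 2106 = -1154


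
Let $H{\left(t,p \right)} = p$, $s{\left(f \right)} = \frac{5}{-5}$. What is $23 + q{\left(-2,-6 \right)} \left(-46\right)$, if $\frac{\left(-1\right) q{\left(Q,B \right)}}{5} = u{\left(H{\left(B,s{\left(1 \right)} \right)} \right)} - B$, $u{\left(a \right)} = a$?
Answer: $1173$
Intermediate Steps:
$s{\left(f \right)} = -1$ ($s{\left(f \right)} = 5 \left(- \frac{1}{5}\right) = -1$)
$q{\left(Q,B \right)} = 5 + 5 B$ ($q{\left(Q,B \right)} = - 5 \left(-1 - B\right) = 5 + 5 B$)
$23 + q{\left(-2,-6 \right)} \left(-46\right) = 23 + \left(5 + 5 \left(-6\right)\right) \left(-46\right) = 23 + \left(5 - 30\right) \left(-46\right) = 23 - -1150 = 23 + 1150 = 1173$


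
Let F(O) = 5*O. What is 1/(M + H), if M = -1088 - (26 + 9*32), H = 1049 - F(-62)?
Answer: -1/43 ≈ -0.023256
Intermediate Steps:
H = 1359 (H = 1049 - 5*(-62) = 1049 - 1*(-310) = 1049 + 310 = 1359)
M = -1402 (M = -1088 - (26 + 288) = -1088 - 1*314 = -1088 - 314 = -1402)
1/(M + H) = 1/(-1402 + 1359) = 1/(-43) = -1/43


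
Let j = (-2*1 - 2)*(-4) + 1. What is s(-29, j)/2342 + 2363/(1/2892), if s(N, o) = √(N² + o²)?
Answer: 6833796 + √1130/2342 ≈ 6.8338e+6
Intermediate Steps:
j = 17 (j = (-2 - 2)*(-4) + 1 = -4*(-4) + 1 = 16 + 1 = 17)
s(-29, j)/2342 + 2363/(1/2892) = √((-29)² + 17²)/2342 + 2363/(1/2892) = √(841 + 289)*(1/2342) + 2363/(1/2892) = √1130*(1/2342) + 2363*2892 = √1130/2342 + 6833796 = 6833796 + √1130/2342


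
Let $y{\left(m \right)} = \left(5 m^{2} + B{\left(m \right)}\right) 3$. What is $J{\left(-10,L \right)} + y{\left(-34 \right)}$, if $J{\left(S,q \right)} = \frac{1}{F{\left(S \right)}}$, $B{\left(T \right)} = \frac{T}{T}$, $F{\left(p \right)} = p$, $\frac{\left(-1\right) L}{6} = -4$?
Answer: $\frac{173429}{10} \approx 17343.0$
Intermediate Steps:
$L = 24$ ($L = \left(-6\right) \left(-4\right) = 24$)
$B{\left(T \right)} = 1$
$J{\left(S,q \right)} = \frac{1}{S}$
$y{\left(m \right)} = 3 + 15 m^{2}$ ($y{\left(m \right)} = \left(5 m^{2} + 1\right) 3 = \left(1 + 5 m^{2}\right) 3 = 3 + 15 m^{2}$)
$J{\left(-10,L \right)} + y{\left(-34 \right)} = \frac{1}{-10} + \left(3 + 15 \left(-34\right)^{2}\right) = - \frac{1}{10} + \left(3 + 15 \cdot 1156\right) = - \frac{1}{10} + \left(3 + 17340\right) = - \frac{1}{10} + 17343 = \frac{173429}{10}$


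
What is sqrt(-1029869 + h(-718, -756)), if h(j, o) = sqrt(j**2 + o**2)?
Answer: sqrt(-1029869 + 2*sqrt(271765)) ≈ 1014.3*I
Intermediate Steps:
sqrt(-1029869 + h(-718, -756)) = sqrt(-1029869 + sqrt((-718)**2 + (-756)**2)) = sqrt(-1029869 + sqrt(515524 + 571536)) = sqrt(-1029869 + sqrt(1087060)) = sqrt(-1029869 + 2*sqrt(271765))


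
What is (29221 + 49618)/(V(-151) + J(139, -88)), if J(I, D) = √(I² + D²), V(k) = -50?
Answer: 788390/4913 + 78839*√27065/24565 ≈ 688.46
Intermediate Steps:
J(I, D) = √(D² + I²)
(29221 + 49618)/(V(-151) + J(139, -88)) = (29221 + 49618)/(-50 + √((-88)² + 139²)) = 78839/(-50 + √(7744 + 19321)) = 78839/(-50 + √27065)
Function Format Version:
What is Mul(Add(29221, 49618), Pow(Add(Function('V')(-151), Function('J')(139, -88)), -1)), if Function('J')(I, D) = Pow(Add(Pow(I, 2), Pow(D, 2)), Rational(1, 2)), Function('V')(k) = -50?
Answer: Add(Rational(788390, 4913), Mul(Rational(78839, 24565), Pow(27065, Rational(1, 2)))) ≈ 688.46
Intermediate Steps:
Function('J')(I, D) = Pow(Add(Pow(D, 2), Pow(I, 2)), Rational(1, 2))
Mul(Add(29221, 49618), Pow(Add(Function('V')(-151), Function('J')(139, -88)), -1)) = Mul(Add(29221, 49618), Pow(Add(-50, Pow(Add(Pow(-88, 2), Pow(139, 2)), Rational(1, 2))), -1)) = Mul(78839, Pow(Add(-50, Pow(Add(7744, 19321), Rational(1, 2))), -1)) = Mul(78839, Pow(Add(-50, Pow(27065, Rational(1, 2))), -1))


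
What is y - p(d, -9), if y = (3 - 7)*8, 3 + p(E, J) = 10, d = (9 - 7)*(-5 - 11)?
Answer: -39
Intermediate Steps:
d = -32 (d = 2*(-16) = -32)
p(E, J) = 7 (p(E, J) = -3 + 10 = 7)
y = -32 (y = -4*8 = -32)
y - p(d, -9) = -32 - 1*7 = -32 - 7 = -39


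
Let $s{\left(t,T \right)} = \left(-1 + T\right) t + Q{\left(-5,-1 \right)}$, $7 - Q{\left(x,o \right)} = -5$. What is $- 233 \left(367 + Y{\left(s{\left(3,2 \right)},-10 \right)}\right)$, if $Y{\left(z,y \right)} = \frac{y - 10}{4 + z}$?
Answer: $- \frac{1620049}{19} \approx -85266.0$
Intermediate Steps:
$Q{\left(x,o \right)} = 12$ ($Q{\left(x,o \right)} = 7 - -5 = 7 + 5 = 12$)
$s{\left(t,T \right)} = 12 + t \left(-1 + T\right)$ ($s{\left(t,T \right)} = \left(-1 + T\right) t + 12 = t \left(-1 + T\right) + 12 = 12 + t \left(-1 + T\right)$)
$Y{\left(z,y \right)} = \frac{-10 + y}{4 + z}$
$- 233 \left(367 + Y{\left(s{\left(3,2 \right)},-10 \right)}\right) = - 233 \left(367 + \frac{-10 - 10}{4 + \left(12 - 3 + 2 \cdot 3\right)}\right) = - 233 \left(367 + \frac{1}{4 + \left(12 - 3 + 6\right)} \left(-20\right)\right) = - 233 \left(367 + \frac{1}{4 + 15} \left(-20\right)\right) = - 233 \left(367 + \frac{1}{19} \left(-20\right)\right) = - 233 \left(367 - \frac{20}{19}\right) = \left(-233\right) \frac{6953}{19} = - \frac{1620049}{19}$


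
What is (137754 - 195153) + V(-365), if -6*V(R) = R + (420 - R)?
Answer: -57469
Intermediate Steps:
V(R) = -70 (V(R) = -(R + (420 - R))/6 = -1/6*420 = -70)
(137754 - 195153) + V(-365) = (137754 - 195153) - 70 = -57399 - 70 = -57469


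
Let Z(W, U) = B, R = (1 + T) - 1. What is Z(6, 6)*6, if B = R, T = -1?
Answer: -6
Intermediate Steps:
R = -1 (R = (1 - 1) - 1 = 0 - 1 = -1)
B = -1
Z(W, U) = -1
Z(6, 6)*6 = -1*6 = -6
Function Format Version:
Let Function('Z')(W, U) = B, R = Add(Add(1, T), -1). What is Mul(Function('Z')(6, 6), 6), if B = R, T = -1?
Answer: -6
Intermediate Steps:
R = -1 (R = Add(Add(1, -1), -1) = Add(0, -1) = -1)
B = -1
Function('Z')(W, U) = -1
Mul(Function('Z')(6, 6), 6) = Mul(-1, 6) = -6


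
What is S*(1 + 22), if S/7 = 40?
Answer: 6440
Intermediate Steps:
S = 280 (S = 7*40 = 280)
S*(1 + 22) = 280*(1 + 22) = 280*23 = 6440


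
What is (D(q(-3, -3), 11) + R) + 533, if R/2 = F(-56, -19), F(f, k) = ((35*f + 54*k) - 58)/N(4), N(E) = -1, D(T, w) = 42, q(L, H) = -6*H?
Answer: 6663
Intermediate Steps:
F(f, k) = 58 - 54*k - 35*f (F(f, k) = ((35*f + 54*k) - 58)/(-1) = (-58 + 35*f + 54*k)*(-1) = 58 - 54*k - 35*f)
R = 6088 (R = 2*(58 - 54*(-19) - 35*(-56)) = 2*(58 + 1026 + 1960) = 2*3044 = 6088)
(D(q(-3, -3), 11) + R) + 533 = (42 + 6088) + 533 = 6130 + 533 = 6663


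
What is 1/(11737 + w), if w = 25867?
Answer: 1/37604 ≈ 2.6593e-5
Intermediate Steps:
1/(11737 + w) = 1/(11737 + 25867) = 1/37604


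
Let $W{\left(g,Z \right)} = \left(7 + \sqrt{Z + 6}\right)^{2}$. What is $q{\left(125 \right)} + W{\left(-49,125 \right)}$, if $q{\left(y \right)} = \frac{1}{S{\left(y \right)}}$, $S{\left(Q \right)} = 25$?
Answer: $\frac{4501}{25} + 14 \sqrt{131} \approx 340.28$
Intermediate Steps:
$W{\left(g,Z \right)} = \left(7 + \sqrt{6 + Z}\right)^{2}$
$q{\left(y \right)} = \frac{1}{25}$
$q{\left(125 \right)} + W{\left(-49,125 \right)} = \frac{1}{25} + \left(7 + \sqrt{6 + 125}\right)^{2} = \frac{1}{25} + \left(7 + \sqrt{131}\right)^{2}$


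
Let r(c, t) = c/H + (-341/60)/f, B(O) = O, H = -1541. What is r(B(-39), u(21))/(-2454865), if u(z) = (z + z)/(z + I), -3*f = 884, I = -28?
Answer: -1215001/66882502341200 ≈ -1.8166e-8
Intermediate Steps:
f = -884/3 (f = -⅓*884 = -884/3 ≈ -294.67)
u(z) = 2*z/(-28 + z) (u(z) = (z + z)/(z - 28) = (2*z)/(-28 + z) = 2*z/(-28 + z))
r(c, t) = 341/17680 - c/1541 (r(c, t) = c/(-1541) + (-341/60)/(-884/3) = c*(-1/1541) - 341*1/60*(-3/884) = -c/1541 - 341/60*(-3/884) = -c/1541 + 341/17680 = 341/17680 - c/1541)
r(B(-39), u(21))/(-2454865) = (341/17680 - 1/1541*(-39))/(-2454865) = (341/17680 + 39/1541)*(-1/2454865) = (1215001/27244880)*(-1/2454865) = -1215001/66882502341200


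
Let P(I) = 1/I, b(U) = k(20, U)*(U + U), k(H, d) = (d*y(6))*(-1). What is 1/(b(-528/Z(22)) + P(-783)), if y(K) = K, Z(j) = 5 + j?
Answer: -261/1197739 ≈ -0.00021791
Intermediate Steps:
k(H, d) = -6*d (k(H, d) = (d*6)*(-1) = (6*d)*(-1) = -6*d)
b(U) = -12*U² (b(U) = (-6*U)*(U + U) = (-6*U)*(2*U) = -12*U²)
1/(b(-528/Z(22)) + P(-783)) = 1/(-12*278784/(5 + 22)² + 1/(-783)) = 1/(-12*(-528/27)² - 1/783) = 1/(-12*(-528*1/27)² - 1/783) = 1/(-12*(-176/9)² - 1/783) = 1/(-12*30976/81 - 1/783) = 1/(-123904/27 - 1/783) = 1/(-1197739/261) = -261/1197739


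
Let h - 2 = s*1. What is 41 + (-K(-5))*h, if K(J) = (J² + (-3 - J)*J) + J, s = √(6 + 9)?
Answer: 21 - 10*√15 ≈ -17.730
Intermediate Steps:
s = √15 ≈ 3.8730
K(J) = J + J² + J*(-3 - J) (K(J) = (J² + J*(-3 - J)) + J = J + J² + J*(-3 - J))
h = 2 + √15 (h = 2 + √15*1 = 2 + √15 ≈ 5.8730)
41 + (-K(-5))*h = 41 + (-(-2)*(-5))*(2 + √15) = 41 + (-1*10)*(2 + √15) = 41 - 10*(2 + √15) = 41 + (-20 - 10*√15) = 21 - 10*√15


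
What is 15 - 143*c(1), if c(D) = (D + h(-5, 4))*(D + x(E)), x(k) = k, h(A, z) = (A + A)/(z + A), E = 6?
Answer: -10996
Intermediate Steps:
h(A, z) = 2*A/(A + z) (h(A, z) = (2*A)/(A + z) = 2*A/(A + z))
c(D) = (6 + D)*(10 + D) (c(D) = (D + 2*(-5)/(-5 + 4))*(D + 6) = (D + 2*(-5)/(-1))*(6 + D) = (D + 2*(-5)*(-1))*(6 + D) = (D + 10)*(6 + D) = (10 + D)*(6 + D) = (6 + D)*(10 + D))
15 - 143*c(1) = 15 - 143*(60 + 1**2 + 16*1) = 15 - 143*(60 + 1 + 16) = 15 - 143*77 = 15 - 11011 = -10996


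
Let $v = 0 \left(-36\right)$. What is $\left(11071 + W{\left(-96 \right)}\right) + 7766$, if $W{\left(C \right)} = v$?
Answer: $18837$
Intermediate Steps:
$v = 0$
$W{\left(C \right)} = 0$
$\left(11071 + W{\left(-96 \right)}\right) + 7766 = \left(11071 + 0\right) + 7766 = 11071 + 7766 = 18837$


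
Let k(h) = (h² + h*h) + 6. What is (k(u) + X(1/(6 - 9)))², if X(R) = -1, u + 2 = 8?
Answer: 5929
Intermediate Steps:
u = 6 (u = -2 + 8 = 6)
k(h) = 6 + 2*h² (k(h) = (h² + h²) + 6 = 2*h² + 6 = 6 + 2*h²)
(k(u) + X(1/(6 - 9)))² = ((6 + 2*6²) - 1)² = ((6 + 2*36) - 1)² = ((6 + 72) - 1)² = (78 - 1)² = 77² = 5929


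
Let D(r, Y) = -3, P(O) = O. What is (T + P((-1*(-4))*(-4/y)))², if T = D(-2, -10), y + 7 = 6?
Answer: 169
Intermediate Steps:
y = -1 (y = -7 + 6 = -1)
T = -3
(T + P((-1*(-4))*(-4/y)))² = (-3 + (-1*(-4))*(-4/(-1)))² = (-3 + 4*(-4*(-1)))² = (-3 + 4*4)² = (-3 + 16)² = 13² = 169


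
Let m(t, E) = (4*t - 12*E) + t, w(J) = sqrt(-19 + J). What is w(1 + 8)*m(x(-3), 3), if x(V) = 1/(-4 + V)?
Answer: -257*I*sqrt(10)/7 ≈ -116.1*I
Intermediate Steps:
m(t, E) = -12*E + 5*t (m(t, E) = (-12*E + 4*t) + t = -12*E + 5*t)
w(1 + 8)*m(x(-3), 3) = sqrt(-19 + (1 + 8))*(-12*3 + 5/(-4 - 3)) = sqrt(-19 + 9)*(-36 + 5/(-7)) = sqrt(-10)*(-36 + 5*(-1/7)) = (I*sqrt(10))*(-36 - 5/7) = (I*sqrt(10))*(-257/7) = -257*I*sqrt(10)/7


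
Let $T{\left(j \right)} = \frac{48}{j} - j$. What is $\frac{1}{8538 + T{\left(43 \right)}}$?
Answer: $\frac{43}{365333} \approx 0.0001177$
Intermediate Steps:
$T{\left(j \right)} = - j + \frac{48}{j}$
$\frac{1}{8538 + T{\left(43 \right)}} = \frac{1}{8538 + \left(\left(-1\right) 43 + \frac{48}{43}\right)} = \frac{1}{8538 + \left(-43 + 48 \cdot \frac{1}{43}\right)} = \frac{1}{8538 + \left(-43 + \frac{48}{43}\right)} = \frac{1}{8538 - \frac{1801}{43}} = \frac{1}{\frac{365333}{43}} = \frac{43}{365333}$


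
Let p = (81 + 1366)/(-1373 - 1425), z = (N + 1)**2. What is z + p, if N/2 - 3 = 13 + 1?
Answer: 3426103/2798 ≈ 1224.5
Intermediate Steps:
N = 34 (N = 6 + 2*(13 + 1) = 6 + 2*14 = 6 + 28 = 34)
z = 1225 (z = (34 + 1)**2 = 35**2 = 1225)
p = -1447/2798 (p = 1447/(-2798) = 1447*(-1/2798) = -1447/2798 ≈ -0.51715)
z + p = 1225 - 1447/2798 = 3426103/2798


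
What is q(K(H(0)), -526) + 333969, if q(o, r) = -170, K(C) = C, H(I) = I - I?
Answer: 333799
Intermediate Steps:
H(I) = 0
q(K(H(0)), -526) + 333969 = -170 + 333969 = 333799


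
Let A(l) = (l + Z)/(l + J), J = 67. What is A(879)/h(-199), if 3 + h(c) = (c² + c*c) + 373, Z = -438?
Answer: 147/25091704 ≈ 5.8585e-6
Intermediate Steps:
h(c) = 370 + 2*c² (h(c) = -3 + ((c² + c*c) + 373) = -3 + ((c² + c²) + 373) = -3 + (2*c² + 373) = -3 + (373 + 2*c²) = 370 + 2*c²)
A(l) = (-438 + l)/(67 + l) (A(l) = (l - 438)/(l + 67) = (-438 + l)/(67 + l))
A(879)/h(-199) = ((-438 + 879)/(67 + 879))/(370 + 2*(-199)²) = (441/946)/(370 + 2*39601) = ((1/946)*441)/(370 + 79202) = (441/946)/79572 = (441/946)*(1/79572) = 147/25091704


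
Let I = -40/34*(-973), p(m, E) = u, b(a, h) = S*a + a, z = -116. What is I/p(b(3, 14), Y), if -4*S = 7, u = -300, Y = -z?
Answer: -973/255 ≈ -3.8157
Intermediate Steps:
Y = 116 (Y = -1*(-116) = 116)
S = -7/4 (S = -¼*7 = -7/4 ≈ -1.7500)
b(a, h) = -3*a/4 (b(a, h) = -7*a/4 + a = -3*a/4)
p(m, E) = -300
I = 19460/17 (I = -40*1/34*(-973) = -20/17*(-973) = 19460/17 ≈ 1144.7)
I/p(b(3, 14), Y) = (19460/17)/(-300) = (19460/17)*(-1/300) = -973/255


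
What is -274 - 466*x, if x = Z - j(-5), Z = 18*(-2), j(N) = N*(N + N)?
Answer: 39802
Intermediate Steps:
j(N) = 2*N² (j(N) = N*(2*N) = 2*N²)
Z = -36
x = -86 (x = -36 - 2*(-5)² = -36 - 2*25 = -36 - 1*50 = -36 - 50 = -86)
-274 - 466*x = -274 - 466*(-86) = -274 + 40076 = 39802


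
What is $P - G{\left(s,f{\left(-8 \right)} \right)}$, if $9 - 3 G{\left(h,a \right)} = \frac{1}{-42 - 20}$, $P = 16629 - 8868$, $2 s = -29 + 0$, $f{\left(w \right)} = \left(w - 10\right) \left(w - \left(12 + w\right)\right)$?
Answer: $\frac{1442987}{186} \approx 7758.0$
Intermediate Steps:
$f{\left(w \right)} = 120 - 12 w$ ($f{\left(w \right)} = \left(-10 + w\right) \left(-12\right) = 120 - 12 w$)
$s = - \frac{29}{2}$ ($s = \frac{-29 + 0}{2} = \frac{1}{2} \left(-29\right) = - \frac{29}{2} \approx -14.5$)
$P = 7761$
$G{\left(h,a \right)} = \frac{559}{186}$ ($G{\left(h,a \right)} = 3 - \frac{1}{3 \left(-42 - 20\right)} = 3 - \frac{1}{3 \left(-62\right)} = 3 - - \frac{1}{186} = 3 + \frac{1}{186} = \frac{559}{186}$)
$P - G{\left(s,f{\left(-8 \right)} \right)} = 7761 - \frac{559}{186} = \frac{1442987}{186}$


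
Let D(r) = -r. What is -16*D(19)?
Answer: 304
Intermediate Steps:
-16*D(19) = -(-16)*19 = -16*(-19) = 304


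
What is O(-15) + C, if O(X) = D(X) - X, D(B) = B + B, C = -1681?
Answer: -1696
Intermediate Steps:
D(B) = 2*B
O(X) = X (O(X) = 2*X - X = X)
O(-15) + C = -15 - 1681 = -1696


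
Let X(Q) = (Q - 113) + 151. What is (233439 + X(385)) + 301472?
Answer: 535334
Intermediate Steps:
X(Q) = 38 + Q (X(Q) = (-113 + Q) + 151 = 38 + Q)
(233439 + X(385)) + 301472 = (233439 + (38 + 385)) + 301472 = (233439 + 423) + 301472 = 233862 + 301472 = 535334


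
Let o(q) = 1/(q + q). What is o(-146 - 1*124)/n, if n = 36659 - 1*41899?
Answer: 1/2829600 ≈ 3.5341e-7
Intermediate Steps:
n = -5240 (n = 36659 - 41899 = -5240)
o(q) = 1/(2*q)
o(-146 - 1*124)/n = (1/(2*(-146 - 1*124)))/(-5240) = (1/(2*(-146 - 124)))*(-1/5240) = ((1/2)/(-270))*(-1/5240) = ((1/2)*(-1/270))*(-1/5240) = -1/540*(-1/5240) = 1/2829600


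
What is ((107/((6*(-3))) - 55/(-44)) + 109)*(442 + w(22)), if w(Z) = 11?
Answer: 567005/12 ≈ 47250.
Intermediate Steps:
((107/((6*(-3))) - 55/(-44)) + 109)*(442 + w(22)) = ((107/((6*(-3))) - 55/(-44)) + 109)*(442 + 11) = ((107/(-18) - 55*(-1/44)) + 109)*453 = ((107*(-1/18) + 5/4) + 109)*453 = ((-107/18 + 5/4) + 109)*453 = (-169/36 + 109)*453 = (3755/36)*453 = 567005/12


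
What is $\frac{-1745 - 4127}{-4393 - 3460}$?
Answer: $\frac{5872}{7853} \approx 0.74774$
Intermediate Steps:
$\frac{-1745 - 4127}{-4393 - 3460} = - \frac{5872}{-7853} = \left(-5872\right) \left(- \frac{1}{7853}\right) = \frac{5872}{7853}$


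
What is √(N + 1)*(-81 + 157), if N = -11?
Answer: 76*I*√10 ≈ 240.33*I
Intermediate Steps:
√(N + 1)*(-81 + 157) = √(-11 + 1)*(-81 + 157) = √(-10)*76 = (I*√10)*76 = 76*I*√10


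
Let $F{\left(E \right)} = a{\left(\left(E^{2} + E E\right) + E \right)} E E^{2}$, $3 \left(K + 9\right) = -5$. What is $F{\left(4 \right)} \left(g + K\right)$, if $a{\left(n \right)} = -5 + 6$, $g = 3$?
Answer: $- \frac{1472}{3} \approx -490.67$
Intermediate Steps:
$K = - \frac{32}{3}$ ($K = -9 + \frac{1}{3} \left(-5\right) = -9 - \frac{5}{3} = - \frac{32}{3} \approx -10.667$)
$a{\left(n \right)} = 1$
$F{\left(E \right)} = E^{3}$ ($F{\left(E \right)} = 1 E E^{2} = E E^{2} = E^{3}$)
$F{\left(4 \right)} \left(g + K\right) = 4^{3} \left(3 - \frac{32}{3}\right) = 64 \left(- \frac{23}{3}\right) = - \frac{1472}{3}$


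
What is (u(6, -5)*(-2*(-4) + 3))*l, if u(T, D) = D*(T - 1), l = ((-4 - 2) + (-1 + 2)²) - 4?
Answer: 2475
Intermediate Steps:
l = -9 (l = (-6 + 1²) - 4 = (-6 + 1) - 4 = -5 - 4 = -9)
u(T, D) = D*(-1 + T)
(u(6, -5)*(-2*(-4) + 3))*l = ((-5*(-1 + 6))*(-2*(-4) + 3))*(-9) = ((-5*5)*(8 + 3))*(-9) = -25*11*(-9) = -275*(-9) = 2475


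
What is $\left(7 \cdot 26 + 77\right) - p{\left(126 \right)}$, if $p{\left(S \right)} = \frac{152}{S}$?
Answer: $\frac{16241}{63} \approx 257.79$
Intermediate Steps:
$\left(7 \cdot 26 + 77\right) - p{\left(126 \right)} = \left(7 \cdot 26 + 77\right) - \frac{152}{126} = \left(182 + 77\right) - 152 \cdot \frac{1}{126} = 259 - \frac{76}{63} = \frac{16241}{63}$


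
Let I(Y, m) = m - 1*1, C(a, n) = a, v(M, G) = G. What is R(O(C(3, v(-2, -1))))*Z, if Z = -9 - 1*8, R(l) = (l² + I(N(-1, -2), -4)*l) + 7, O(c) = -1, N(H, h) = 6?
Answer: -221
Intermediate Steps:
I(Y, m) = -1 + m (I(Y, m) = m - 1 = -1 + m)
R(l) = 7 + l² - 5*l (R(l) = (l² + (-1 - 4)*l) + 7 = (l² - 5*l) + 7 = 7 + l² - 5*l)
Z = -17 (Z = -9 - 8 = -17)
R(O(C(3, v(-2, -1))))*Z = (7 + (-1)² - 5*(-1))*(-17) = (7 + 1 + 5)*(-17) = 13*(-17) = -221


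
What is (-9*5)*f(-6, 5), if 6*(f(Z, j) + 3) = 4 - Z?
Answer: 60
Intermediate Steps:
f(Z, j) = -7/3 - Z/6 (f(Z, j) = -3 + (4 - Z)/6 = -3 + (2/3 - Z/6) = -7/3 - Z/6)
(-9*5)*f(-6, 5) = (-9*5)*(-7/3 - 1/6*(-6)) = -45*(-7/3 + 1) = -45*(-4/3) = 60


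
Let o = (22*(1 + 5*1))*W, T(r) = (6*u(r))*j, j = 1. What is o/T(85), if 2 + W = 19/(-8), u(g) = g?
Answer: -77/68 ≈ -1.1324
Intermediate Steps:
W = -35/8 (W = -2 + 19/(-8) = -2 + 19*(-⅛) = -2 - 19/8 = -35/8 ≈ -4.3750)
T(r) = 6*r (T(r) = (6*r)*1 = 6*r)
o = -1155/2 (o = (22*(1 + 5*1))*(-35/8) = (22*(1 + 5))*(-35/8) = (22*6)*(-35/8) = 132*(-35/8) = -1155/2 ≈ -577.50)
o/T(85) = -1155/(2*(6*85)) = -1155/2/510 = -1155/2*1/510 = -77/68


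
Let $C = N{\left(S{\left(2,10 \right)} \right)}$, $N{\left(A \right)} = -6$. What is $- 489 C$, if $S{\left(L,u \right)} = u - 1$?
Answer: $2934$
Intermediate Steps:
$S{\left(L,u \right)} = -1 + u$
$C = -6$
$- 489 C = \left(-489\right) \left(-6\right) = 2934$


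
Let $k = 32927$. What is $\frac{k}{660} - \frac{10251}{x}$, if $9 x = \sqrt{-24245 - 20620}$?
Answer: $\frac{32927}{660} + \frac{30753 i \sqrt{4985}}{4985} \approx 49.889 + 435.57 i$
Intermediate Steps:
$x = \frac{i \sqrt{4985}}{3}$ ($x = \frac{\sqrt{-24245 - 20620}}{9} = \frac{\sqrt{-44865}}{9} = \frac{3 i \sqrt{4985}}{9} = \frac{i \sqrt{4985}}{3} \approx 23.535 i$)
$\frac{k}{660} - \frac{10251}{x} = \frac{32927}{660} - \frac{10251}{\frac{1}{3} i \sqrt{4985}} = 32927 \cdot \frac{1}{660} - 10251 \left(- \frac{3 i \sqrt{4985}}{4985}\right) = \frac{32927}{660} + \frac{30753 i \sqrt{4985}}{4985}$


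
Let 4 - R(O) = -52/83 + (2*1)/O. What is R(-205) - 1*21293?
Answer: -362221509/17015 ≈ -21288.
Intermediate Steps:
R(O) = 384/83 - 2/O (R(O) = 4 - (-52/83 + (2*1)/O) = 4 - (-52*1/83 + 2/O) = 4 - (-52/83 + 2/O) = 4 + (52/83 - 2/O) = 384/83 - 2/O)
R(-205) - 1*21293 = (384/83 - 2/(-205)) - 1*21293 = (384/83 - 2*(-1/205)) - 21293 = (384/83 + 2/205) - 21293 = 78886/17015 - 21293 = -362221509/17015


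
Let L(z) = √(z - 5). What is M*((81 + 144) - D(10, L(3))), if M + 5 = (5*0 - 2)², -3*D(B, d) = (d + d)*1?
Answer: -225 - 2*I*√2/3 ≈ -225.0 - 0.94281*I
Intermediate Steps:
L(z) = √(-5 + z)
D(B, d) = -2*d/3 (D(B, d) = -(d + d)/3 = -2*d/3)
M = -1 (M = -5 + (5*0 - 2)² = -5 + (0 - 2)² = -5 + (-2)² = -5 + 4 = -1)
M*((81 + 144) - D(10, L(3))) = -((81 + 144) - (-2)*√(-5 + 3)/3) = -(225 - (-2)*√(-2)/3) = -(225 - (-2)*I*√2/3) = -(225 + 2*I*√2/3) = -225 - 2*I*√2/3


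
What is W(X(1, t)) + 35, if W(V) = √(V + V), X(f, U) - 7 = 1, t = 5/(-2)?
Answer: 39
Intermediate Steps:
t = -5/2 (t = 5*(-½) = -5/2 ≈ -2.5000)
X(f, U) = 8 (X(f, U) = 7 + 1 = 8)
W(V) = √2*√V (W(V) = √(2*V) = √2*√V)
W(X(1, t)) + 35 = √2*√8 + 35 = √2*(2*√2) + 35 = 4 + 35 = 39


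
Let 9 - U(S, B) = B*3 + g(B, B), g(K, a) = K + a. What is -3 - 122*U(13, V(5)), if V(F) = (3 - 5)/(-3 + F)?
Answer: -1711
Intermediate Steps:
V(F) = -2/(-3 + F)
U(S, B) = 9 - 5*B (U(S, B) = 9 - (B*3 + (B + B)) = 9 - (3*B + 2*B) = 9 - 5*B)
-3 - 122*U(13, V(5)) = -3 - 122*(9 - (-10)/(-3 + 5)) = -3 - 122*(9 - (-10)/2) = -3 - 122*(9 - 5*(-1)) = -3 - 122*(9 + 5) = -3 - 122*14 = -3 - 1708 = -1711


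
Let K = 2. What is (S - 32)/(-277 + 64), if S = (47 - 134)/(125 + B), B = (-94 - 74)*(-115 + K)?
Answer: 611575/4070217 ≈ 0.15026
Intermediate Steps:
B = 18984 (B = (-94 - 74)*(-115 + 2) = -168*(-113) = 18984)
S = -87/19109 (S = (47 - 134)/(125 + 18984) = -87/19109 ≈ -0.0045528)
(S - 32)/(-277 + 64) = (-87/19109 - 32)/(-277 + 64) = -611575/19109/(-213) = -611575/19109*(-1/213) = 611575/4070217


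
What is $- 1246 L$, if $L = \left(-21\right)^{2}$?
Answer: $-549486$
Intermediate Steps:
$L = 441$
$- 1246 L = \left(-1246\right) 441 = -549486$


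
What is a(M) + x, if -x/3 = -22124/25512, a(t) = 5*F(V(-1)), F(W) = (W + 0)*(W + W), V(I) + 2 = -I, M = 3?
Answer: 26791/2126 ≈ 12.602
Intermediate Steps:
V(I) = -2 - I
F(W) = 2*W² (F(W) = W*(2*W) = 2*W²)
a(t) = 10 (a(t) = 5*(2*(-2 - 1*(-1))²) = 5*(2*(-2 + 1)²) = 5*(2*(-1)²) = 5*(2*1) = 5*2 = 10)
x = 5531/2126 (x = -(-66372)/25512 = -3*(-5531/6378) = 5531/2126 ≈ 2.6016)
a(M) + x = 10 + 5531/2126 = 26791/2126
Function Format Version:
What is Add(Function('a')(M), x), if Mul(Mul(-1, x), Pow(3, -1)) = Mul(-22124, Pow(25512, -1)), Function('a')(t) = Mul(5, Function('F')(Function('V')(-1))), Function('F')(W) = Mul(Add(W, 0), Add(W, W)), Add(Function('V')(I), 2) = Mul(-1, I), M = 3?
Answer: Rational(26791, 2126) ≈ 12.602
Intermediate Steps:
Function('V')(I) = Add(-2, Mul(-1, I))
Function('F')(W) = Mul(2, Pow(W, 2)) (Function('F')(W) = Mul(W, Mul(2, W)) = Mul(2, Pow(W, 2)))
Function('a')(t) = 10 (Function('a')(t) = Mul(5, Mul(2, Pow(Add(-2, Mul(-1, -1)), 2))) = Mul(5, Mul(2, Pow(Add(-2, 1), 2))) = Mul(5, Mul(2, Pow(-1, 2))) = Mul(5, Mul(2, 1)) = Mul(5, 2) = 10)
x = Rational(5531, 2126) (x = Mul(-3, Mul(-22124, Pow(25512, -1))) = Mul(-3, Mul(-22124, Rational(1, 25512))) = Mul(-3, Rational(-5531, 6378)) = Rational(5531, 2126) ≈ 2.6016)
Add(Function('a')(M), x) = Add(10, Rational(5531, 2126)) = Rational(26791, 2126)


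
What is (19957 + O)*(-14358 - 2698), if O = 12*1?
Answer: -340591264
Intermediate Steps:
O = 12
(19957 + O)*(-14358 - 2698) = (19957 + 12)*(-14358 - 2698) = 19969*(-17056) = -340591264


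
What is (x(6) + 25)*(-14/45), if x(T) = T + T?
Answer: -518/45 ≈ -11.511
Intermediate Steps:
x(T) = 2*T
(x(6) + 25)*(-14/45) = (2*6 + 25)*(-14/45) = (12 + 25)*(-14*1/45) = 37*(-14/45) = -518/45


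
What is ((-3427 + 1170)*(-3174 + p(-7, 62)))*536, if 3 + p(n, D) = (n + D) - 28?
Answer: 3810718800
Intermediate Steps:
p(n, D) = -31 + D + n (p(n, D) = -3 + ((n + D) - 28) = -3 + ((D + n) - 28) = -3 + (-28 + D + n) = -31 + D + n)
((-3427 + 1170)*(-3174 + p(-7, 62)))*536 = ((-3427 + 1170)*(-3174 + (-31 + 62 - 7)))*536 = -2257*(-3174 + 24)*536 = -2257*(-3150)*536 = 7109550*536 = 3810718800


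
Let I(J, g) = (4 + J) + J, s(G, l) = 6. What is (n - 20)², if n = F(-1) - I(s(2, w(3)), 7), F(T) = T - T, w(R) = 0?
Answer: 1296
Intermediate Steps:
F(T) = 0
I(J, g) = 4 + 2*J
n = -16 (n = 0 - (4 + 2*6) = 0 - (4 + 12) = 0 - 1*16 = 0 - 16 = -16)
(n - 20)² = (-16 - 20)² = (-36)² = 1296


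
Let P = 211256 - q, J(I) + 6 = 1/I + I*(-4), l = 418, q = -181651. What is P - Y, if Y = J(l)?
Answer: 164936529/418 ≈ 3.9459e+5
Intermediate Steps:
J(I) = -6 + 1/I - 4*I (J(I) = -6 + (1/I + I*(-4)) = -6 + (1/I - 4*I) = -6 + 1/I - 4*I)
P = 392907 (P = 211256 - 1*(-181651) = 211256 + 181651 = 392907)
Y = -701403/418 (Y = -6 + 1/418 - 4*418 = -6 + 1/418 - 1672 = -701403/418 ≈ -1678.0)
P - Y = 392907 - 1*(-701403/418) = 392907 + 701403/418 = 164936529/418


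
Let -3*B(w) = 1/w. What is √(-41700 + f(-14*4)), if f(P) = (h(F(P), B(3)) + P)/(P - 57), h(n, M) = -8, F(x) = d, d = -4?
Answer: 14*I*√2716633/113 ≈ 204.2*I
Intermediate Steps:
B(w) = -1/(3*w)
F(x) = -4
f(P) = (-8 + P)/(-57 + P) (f(P) = (-8 + P)/(P - 57) = (-8 + P)/(-57 + P))
√(-41700 + f(-14*4)) = √(-41700 + (-8 - 14*4)/(-57 - 14*4)) = √(-41700 + (-8 - 56)/(-57 - 56)) = √(-41700 - 64/(-113)) = √(-41700 - 1/113*(-64)) = √(-41700 + 64/113) = √(-4712036/113) = 14*I*√2716633/113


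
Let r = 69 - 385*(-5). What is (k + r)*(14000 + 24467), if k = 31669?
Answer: 1294914621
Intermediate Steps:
r = 1994 (r = 69 - 77*(-25) = 69 + 1925 = 1994)
(k + r)*(14000 + 24467) = (31669 + 1994)*(14000 + 24467) = 33663*38467 = 1294914621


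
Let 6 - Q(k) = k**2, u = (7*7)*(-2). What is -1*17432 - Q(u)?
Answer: -7834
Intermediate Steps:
u = -98 (u = 49*(-2) = -98)
Q(k) = 6 - k**2
-1*17432 - Q(u) = -1*17432 - (6 - 1*(-98)**2) = -17432 - (6 - 1*9604) = -17432 - (6 - 9604) = -17432 - 1*(-9598) = -17432 + 9598 = -7834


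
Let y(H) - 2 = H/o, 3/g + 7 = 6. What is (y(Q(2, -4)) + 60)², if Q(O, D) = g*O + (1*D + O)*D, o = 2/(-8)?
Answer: 2916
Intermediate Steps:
o = -¼ (o = 2*(-⅛) = -¼ ≈ -0.25000)
g = -3 (g = 3/(-7 + 6) = 3/(-1) = 3*(-1) = -3)
Q(O, D) = -3*O + D*(D + O) (Q(O, D) = -3*O + (1*D + O)*D = -3*O + (D + O)*D = -3*O + D*(D + O))
y(H) = 2 - 4*H (y(H) = 2 + H/(-¼) = 2 + H*(-4) = 2 - 4*H)
(y(Q(2, -4)) + 60)² = ((2 - 4*((-4)² - 3*2 - 4*2)) + 60)² = ((2 - 4*(16 - 6 - 8)) + 60)² = ((2 - 4*2) + 60)² = ((2 - 8) + 60)² = (-6 + 60)² = 54² = 2916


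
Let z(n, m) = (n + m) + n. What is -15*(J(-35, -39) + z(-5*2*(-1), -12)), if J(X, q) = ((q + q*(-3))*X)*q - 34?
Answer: -1596660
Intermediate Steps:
J(X, q) = -34 - 2*X*q**2 (J(X, q) = ((q - 3*q)*X)*q - 34 = ((-2*q)*X)*q - 34 = (-2*X*q)*q - 34 = -2*X*q**2 - 34 = -34 - 2*X*q**2)
z(n, m) = m + 2*n (z(n, m) = (m + n) + n = m + 2*n)
-15*(J(-35, -39) + z(-5*2*(-1), -12)) = -15*((-34 - 2*(-35)*(-39)**2) + (-12 + 2*(-5*2*(-1)))) = -15*((-34 - 2*(-35)*1521) + (-12 + 2*(-10*(-1)))) = -15*((-34 + 106470) + (-12 + 2*10)) = -15*(106436 + (-12 + 20)) = -15*(106436 + 8) = -15*106444 = -1596660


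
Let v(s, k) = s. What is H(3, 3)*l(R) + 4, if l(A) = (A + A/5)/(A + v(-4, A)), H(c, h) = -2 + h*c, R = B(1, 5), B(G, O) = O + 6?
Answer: 86/5 ≈ 17.200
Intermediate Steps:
B(G, O) = 6 + O
R = 11 (R = 6 + 5 = 11)
H(c, h) = -2 + c*h
l(A) = 6*A/(5*(-4 + A)) (l(A) = (A + A/5)/(A - 4) = (A + A*(⅕))/(-4 + A) = (A + A/5)/(-4 + A) = (6*A/5)/(-4 + A) = 6*A/(5*(-4 + A)))
H(3, 3)*l(R) + 4 = (-2 + 3*3)*((6/5)*11/(-4 + 11)) + 4 = (-2 + 9)*((6/5)*11/7) + 4 = 7*((6/5)*11*(⅐)) + 4 = 7*(66/35) + 4 = 66/5 + 4 = 86/5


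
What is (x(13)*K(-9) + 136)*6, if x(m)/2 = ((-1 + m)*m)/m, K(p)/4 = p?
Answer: -4368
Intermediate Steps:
K(p) = 4*p
x(m) = -2 + 2*m (x(m) = 2*(((-1 + m)*m)/m) = 2*((m*(-1 + m))/m) = 2*(-1 + m) = -2 + 2*m)
(x(13)*K(-9) + 136)*6 = ((-2 + 2*13)*(4*(-9)) + 136)*6 = ((-2 + 26)*(-36) + 136)*6 = (24*(-36) + 136)*6 = (-864 + 136)*6 = -728*6 = -4368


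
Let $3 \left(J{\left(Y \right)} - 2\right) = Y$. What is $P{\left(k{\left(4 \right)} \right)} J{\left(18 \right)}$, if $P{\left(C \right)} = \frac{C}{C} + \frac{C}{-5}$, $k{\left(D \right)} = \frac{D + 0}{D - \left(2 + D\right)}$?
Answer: $\frac{56}{5} \approx 11.2$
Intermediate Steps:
$k{\left(D \right)} = - \frac{D}{2}$ ($k{\left(D \right)} = \frac{D}{-2} = D \left(- \frac{1}{2}\right) = - \frac{D}{2}$)
$J{\left(Y \right)} = 2 + \frac{Y}{3}$
$P{\left(C \right)} = 1 - \frac{C}{5}$ ($P{\left(C \right)} = 1 + C \left(- \frac{1}{5}\right) = 1 - \frac{C}{5}$)
$P{\left(k{\left(4 \right)} \right)} J{\left(18 \right)} = \left(1 - \frac{\left(- \frac{1}{2}\right) 4}{5}\right) \left(2 + \frac{1}{3} \cdot 18\right) = \left(1 - - \frac{2}{5}\right) \left(2 + 6\right) = \left(1 + \frac{2}{5}\right) 8 = \frac{7}{5} \cdot 8 = \frac{56}{5}$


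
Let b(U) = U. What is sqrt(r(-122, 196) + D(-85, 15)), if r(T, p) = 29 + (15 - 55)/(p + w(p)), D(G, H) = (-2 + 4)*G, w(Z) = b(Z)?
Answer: I*sqrt(6914)/7 ≈ 11.879*I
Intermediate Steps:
w(Z) = Z
D(G, H) = 2*G
r(T, p) = 29 - 20/p (r(T, p) = 29 + (15 - 55)/(p + p) = 29 - 40*1/(2*p) = 29 - 20/p)
sqrt(r(-122, 196) + D(-85, 15)) = sqrt((29 - 20/196) + 2*(-85)) = sqrt((29 - 20*1/196) - 170) = sqrt((29 - 5/49) - 170) = sqrt(1416/49 - 170) = sqrt(-6914/49) = I*sqrt(6914)/7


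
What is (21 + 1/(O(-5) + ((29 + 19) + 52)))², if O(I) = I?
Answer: 3984016/9025 ≈ 441.44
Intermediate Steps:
(21 + 1/(O(-5) + ((29 + 19) + 52)))² = (21 + 1/(-5 + ((29 + 19) + 52)))² = (21 + 1/(-5 + (48 + 52)))² = (21 + 1/(-5 + 100))² = (21 + 1/95)² = (1996/95)² = 3984016/9025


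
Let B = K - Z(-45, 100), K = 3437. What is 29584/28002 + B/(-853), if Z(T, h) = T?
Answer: -36133906/11942853 ≈ -3.0256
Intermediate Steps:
B = 3482 (B = 3437 - 1*(-45) = 3437 + 45 = 3482)
29584/28002 + B/(-853) = 29584/28002 + 3482/(-853) = 29584*(1/28002) + 3482*(-1/853) = 14792/14001 - 3482/853 = -36133906/11942853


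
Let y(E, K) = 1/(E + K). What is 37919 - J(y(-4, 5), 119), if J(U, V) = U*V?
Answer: 37800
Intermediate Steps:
37919 - J(y(-4, 5), 119) = 37919 - 119/(-4 + 5) = 37919 - 119/1 = 37919 - 119 = 37800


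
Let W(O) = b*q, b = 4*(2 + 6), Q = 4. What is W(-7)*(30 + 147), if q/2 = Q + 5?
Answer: 101952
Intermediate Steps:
b = 32 (b = 4*8 = 32)
q = 18 (q = 2*(4 + 5) = 2*9 = 18)
W(O) = 576 (W(O) = 32*18 = 576)
W(-7)*(30 + 147) = 576*(30 + 147) = 576*177 = 101952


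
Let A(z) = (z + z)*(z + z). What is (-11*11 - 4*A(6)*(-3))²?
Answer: 2582449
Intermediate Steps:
A(z) = 4*z² (A(z) = (2*z)*(2*z) = 4*z²)
(-11*11 - 4*A(6)*(-3))² = (-11*11 - 16*6²*(-3))² = (-121 - 16*36*(-3))² = (-121 - 4*144*(-3))² = (-121 - 576*(-3))² = (-121 + 1728)² = 1607² = 2582449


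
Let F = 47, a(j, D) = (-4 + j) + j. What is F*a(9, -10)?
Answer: 658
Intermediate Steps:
a(j, D) = -4 + 2*j
F*a(9, -10) = 47*(-4 + 2*9) = 47*(-4 + 18) = 47*14 = 658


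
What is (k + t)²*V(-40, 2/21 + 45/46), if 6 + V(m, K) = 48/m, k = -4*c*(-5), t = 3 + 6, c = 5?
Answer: -427716/5 ≈ -85543.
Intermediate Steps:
t = 9
k = 100 (k = -4*5*(-5) = -20*(-5) = 100)
V(m, K) = -6 + 48/m
(k + t)²*V(-40, 2/21 + 45/46) = (100 + 9)²*(-6 + 48/(-40)) = 109²*(-6 + 48*(-1/40)) = 11881*(-6 - 6/5) = 11881*(-36/5) = -427716/5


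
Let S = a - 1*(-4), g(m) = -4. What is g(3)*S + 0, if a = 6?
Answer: -40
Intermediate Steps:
S = 10 (S = 6 - 1*(-4) = 6 + 4 = 10)
g(3)*S + 0 = -4*10 + 0 = -40 + 0 = -40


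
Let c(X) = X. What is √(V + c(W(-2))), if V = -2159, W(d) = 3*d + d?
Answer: I*√2167 ≈ 46.551*I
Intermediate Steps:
W(d) = 4*d
√(V + c(W(-2))) = √(-2159 + 4*(-2)) = √(-2159 - 8) = √(-2167) = I*√2167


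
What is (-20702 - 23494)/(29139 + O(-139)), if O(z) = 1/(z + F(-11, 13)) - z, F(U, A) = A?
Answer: -5568696/3689027 ≈ -1.5095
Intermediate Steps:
O(z) = 1/(13 + z) - z (O(z) = 1/(z + 13) - z = 1/(13 + z) - z)
(-20702 - 23494)/(29139 + O(-139)) = (-20702 - 23494)/(29139 + (1 - 1*(-139)² - 13*(-139))/(13 - 139)) = -44196/(29139 + (1 - 1*19321 + 1807)/(-126)) = -44196/(29139 - (1 - 19321 + 1807)/126) = -44196/(29139 - 1/126*(-17513)) = -44196/(29139 + 17513/126) = -44196/3689027/126 = -44196*126/3689027 = -5568696/3689027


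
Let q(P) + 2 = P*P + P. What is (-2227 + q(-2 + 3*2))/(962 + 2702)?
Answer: -2209/3664 ≈ -0.60289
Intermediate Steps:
q(P) = -2 + P + P² (q(P) = -2 + (P*P + P) = -2 + (P² + P) = -2 + (P + P²) = -2 + P + P²)
(-2227 + q(-2 + 3*2))/(962 + 2702) = (-2227 + (-2 + (-2 + 3*2) + (-2 + 3*2)²))/(962 + 2702) = (-2227 + (-2 + (-2 + 6) + (-2 + 6)²))/3664 = (-2227 + (-2 + 4 + 4²))*(1/3664) = (-2227 + (-2 + 4 + 16))*(1/3664) = (-2227 + 18)*(1/3664) = -2209*1/3664 = -2209/3664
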